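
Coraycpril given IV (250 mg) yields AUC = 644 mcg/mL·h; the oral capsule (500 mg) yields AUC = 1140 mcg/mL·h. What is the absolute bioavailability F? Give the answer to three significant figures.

F = (AUC_ev / D_ev) / (AUC_iv / D_iv)
  = (1140/500) / (644/250)
  = 2.28 / 2.576 = 0.8851

F = 0.885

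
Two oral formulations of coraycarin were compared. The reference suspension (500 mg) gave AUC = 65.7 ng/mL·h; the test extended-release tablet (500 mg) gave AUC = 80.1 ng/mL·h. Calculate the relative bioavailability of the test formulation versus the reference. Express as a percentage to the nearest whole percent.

F_rel = (AUC_test/D_test) / (AUC_ref/D_ref)
      = (80.1/500) / (65.7/500)
      = 0.1602 / 0.1314 = 1.2192 = 121.92%

F_rel = 122%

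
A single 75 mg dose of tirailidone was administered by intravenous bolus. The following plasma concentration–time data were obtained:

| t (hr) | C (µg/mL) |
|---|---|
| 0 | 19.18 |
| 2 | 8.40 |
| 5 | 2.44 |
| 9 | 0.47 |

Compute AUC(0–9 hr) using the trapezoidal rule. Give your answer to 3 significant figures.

AUC = 49.7 µg/mL·hr

Trapezoidal AUC_0→9:
  [0→2]: (19.18+8.40)/2 × 2 = 27.58
  [2→5]: (8.40+2.44)/2 × 3 = 16.26
  [5→9]: (2.44+0.47)/2 × 4 = 5.82
  Sum = 49.66 µg/mL·hr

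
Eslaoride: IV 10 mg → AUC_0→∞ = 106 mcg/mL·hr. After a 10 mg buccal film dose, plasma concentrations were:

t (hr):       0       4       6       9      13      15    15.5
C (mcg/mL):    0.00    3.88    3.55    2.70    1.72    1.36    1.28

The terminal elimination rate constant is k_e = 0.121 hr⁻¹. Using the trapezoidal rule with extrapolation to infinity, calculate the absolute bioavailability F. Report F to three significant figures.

Trapezoidal AUC_0→15.5 (buccal film):
  [0→4]: (0.00+3.88)/2 × 4 = 7.76
  [4→6]: (3.88+3.55)/2 × 2 = 7.43
  [6→9]: (3.55+2.70)/2 × 3 = 9.375
  [9→13]: (2.70+1.72)/2 × 4 = 8.84
  [13→15]: (1.72+1.36)/2 × 2 = 3.08
  [15→15.5]: (1.36+1.28)/2 × 0.5 = 0.66
  Sum = 37.145 mcg/mL·hr
Tail: C_last/k_e = 1.28/0.121 = 10.579
AUC_0→∞ (buccal film) = 37.145 + 10.579 = 47.724 mcg/mL·hr
F = (AUC_ev/D_ev)/(AUC_iv/D_iv) = (47.724/10)/(106/10) = 4.7724/10.6 = 0.4502

F = 0.450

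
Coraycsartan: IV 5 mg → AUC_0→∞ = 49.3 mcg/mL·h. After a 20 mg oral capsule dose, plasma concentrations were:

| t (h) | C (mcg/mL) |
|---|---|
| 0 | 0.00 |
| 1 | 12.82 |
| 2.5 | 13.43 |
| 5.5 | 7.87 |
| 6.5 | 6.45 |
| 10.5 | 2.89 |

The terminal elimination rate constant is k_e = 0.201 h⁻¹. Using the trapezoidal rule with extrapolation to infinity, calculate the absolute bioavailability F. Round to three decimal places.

Trapezoidal AUC_0→10.5 (oral capsule):
  [0→1]: (0.00+12.82)/2 × 1 = 6.41
  [1→2.5]: (12.82+13.43)/2 × 1.5 = 19.6875
  [2.5→5.5]: (13.43+7.87)/2 × 3 = 31.95
  [5.5→6.5]: (7.87+6.45)/2 × 1 = 7.16
  [6.5→10.5]: (6.45+2.89)/2 × 4 = 18.68
  Sum = 83.8875 mcg/mL·h
Tail: C_last/k_e = 2.89/0.201 = 14.378
AUC_0→∞ (oral capsule) = 83.8875 + 14.378 = 98.2655 mcg/mL·h
F = (AUC_ev/D_ev)/(AUC_iv/D_iv) = (98.2655/20)/(49.3/5) = 4.913275/9.86 = 0.4983

F = 0.498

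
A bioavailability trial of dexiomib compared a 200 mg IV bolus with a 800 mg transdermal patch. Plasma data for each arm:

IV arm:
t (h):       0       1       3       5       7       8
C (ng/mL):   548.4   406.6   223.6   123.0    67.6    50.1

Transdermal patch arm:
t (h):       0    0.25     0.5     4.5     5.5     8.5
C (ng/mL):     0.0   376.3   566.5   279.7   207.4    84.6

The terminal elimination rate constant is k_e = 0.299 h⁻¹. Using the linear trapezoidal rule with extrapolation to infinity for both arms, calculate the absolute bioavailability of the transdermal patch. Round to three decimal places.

F = 0.377

Trapezoidal AUC_0→8 (IV):
  [0→1]: (548.4+406.6)/2 × 1 = 477.5
  [1→3]: (406.6+223.6)/2 × 2 = 630.2
  [3→5]: (223.6+123.0)/2 × 2 = 346.6
  [5→7]: (123.0+67.6)/2 × 2 = 190.6
  [7→8]: (67.6+50.1)/2 × 1 = 58.85
  Sum = 1703.75 ng/mL·h
IV tail: 50.1/0.299 = 167.559; AUC_iv,0→∞ = 1703.75 + 167.559 = 1871.309 ng/mL·h
Trapezoidal AUC_0→8.5 (transdermal patch):
  [0→0.25]: (0.0+376.3)/2 × 0.25 = 47.0375
  [0.25→0.5]: (376.3+566.5)/2 × 0.25 = 117.85
  [0.5→4.5]: (566.5+279.7)/2 × 4 = 1692.4
  [4.5→5.5]: (279.7+207.4)/2 × 1 = 243.55
  [5.5→8.5]: (207.4+84.6)/2 × 3 = 438.0
  Sum = 2538.8375 ng/mL·h
transdermal patch tail: 84.6/0.299 = 282.943; AUC_ev,0→∞ = 2538.8375 + 282.943 = 2821.7805 ng/mL·h
F = (AUC_ev/D_ev)/(AUC_iv/D_iv) = (2821.7805/800)/(1871.309/200) = 3.52723/9.356545 = 0.3770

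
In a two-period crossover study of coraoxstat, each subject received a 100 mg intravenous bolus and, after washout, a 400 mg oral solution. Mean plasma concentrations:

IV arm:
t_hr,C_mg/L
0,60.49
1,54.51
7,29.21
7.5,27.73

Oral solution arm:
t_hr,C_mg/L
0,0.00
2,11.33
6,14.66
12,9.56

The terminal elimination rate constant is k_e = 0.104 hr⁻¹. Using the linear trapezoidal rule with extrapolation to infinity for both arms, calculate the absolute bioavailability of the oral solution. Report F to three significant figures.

Trapezoidal AUC_0→7.5 (IV):
  [0→1]: (60.49+54.51)/2 × 1 = 57.5
  [1→7]: (54.51+29.21)/2 × 6 = 251.16
  [7→7.5]: (29.21+27.73)/2 × 0.5 = 14.235
  Sum = 322.895 mg/L·hr
IV tail: 27.73/0.104 = 266.635; AUC_iv,0→∞ = 322.895 + 266.635 = 589.53 mg/L·hr
Trapezoidal AUC_0→12 (oral solution):
  [0→2]: (0.00+11.33)/2 × 2 = 11.33
  [2→6]: (11.33+14.66)/2 × 4 = 51.98
  [6→12]: (14.66+9.56)/2 × 6 = 72.66
  Sum = 135.97 mg/L·hr
oral solution tail: 9.56/0.104 = 91.923; AUC_ev,0→∞ = 135.97 + 91.923 = 227.893 mg/L·hr
F = (AUC_ev/D_ev)/(AUC_iv/D_iv) = (227.893/400)/(589.53/100) = 0.5697325/5.8953 = 0.0966

F = 0.0966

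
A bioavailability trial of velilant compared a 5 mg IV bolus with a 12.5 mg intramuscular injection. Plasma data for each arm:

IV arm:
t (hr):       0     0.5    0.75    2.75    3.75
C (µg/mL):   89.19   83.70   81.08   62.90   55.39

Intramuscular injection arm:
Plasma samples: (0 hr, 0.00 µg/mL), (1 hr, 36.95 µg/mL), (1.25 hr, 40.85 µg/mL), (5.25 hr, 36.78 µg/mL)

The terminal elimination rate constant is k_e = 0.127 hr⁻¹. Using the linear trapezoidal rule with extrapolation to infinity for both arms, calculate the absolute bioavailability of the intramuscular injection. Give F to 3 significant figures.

Trapezoidal AUC_0→3.75 (IV):
  [0→0.5]: (89.19+83.70)/2 × 0.5 = 43.2225
  [0.5→0.75]: (83.70+81.08)/2 × 0.25 = 20.5975
  [0.75→2.75]: (81.08+62.90)/2 × 2 = 143.98
  [2.75→3.75]: (62.90+55.39)/2 × 1 = 59.145
  Sum = 266.945 µg/mL·hr
IV tail: 55.39/0.127 = 436.142; AUC_iv,0→∞ = 266.945 + 436.142 = 703.087 µg/mL·hr
Trapezoidal AUC_0→5.25 (intramuscular injection):
  [0→1]: (0.00+36.95)/2 × 1 = 18.475
  [1→1.25]: (36.95+40.85)/2 × 0.25 = 9.725
  [1.25→5.25]: (40.85+36.78)/2 × 4 = 155.26
  Sum = 183.46 µg/mL·hr
intramuscular injection tail: 36.78/0.127 = 289.606; AUC_ev,0→∞ = 183.46 + 289.606 = 473.066 µg/mL·hr
F = (AUC_ev/D_ev)/(AUC_iv/D_iv) = (473.066/12.5)/(703.087/5) = 37.84528/140.6174 = 0.2691

F = 0.269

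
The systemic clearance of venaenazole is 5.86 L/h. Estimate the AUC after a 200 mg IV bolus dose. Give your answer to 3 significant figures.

AUC_0→∞ = Dose_iv / CL
        = 200 / 5.86 = 34.1297 mg/L·h

AUC = 34.1 mg/L·h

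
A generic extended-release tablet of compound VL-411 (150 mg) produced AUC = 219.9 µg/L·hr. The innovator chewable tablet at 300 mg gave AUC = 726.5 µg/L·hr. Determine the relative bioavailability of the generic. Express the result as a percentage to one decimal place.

F_rel = (AUC_test/D_test) / (AUC_ref/D_ref)
      = (219.9/150) / (726.5/300)
      = 1.466 / 2.42167 = 0.6054 = 60.54%

F_rel = 60.5%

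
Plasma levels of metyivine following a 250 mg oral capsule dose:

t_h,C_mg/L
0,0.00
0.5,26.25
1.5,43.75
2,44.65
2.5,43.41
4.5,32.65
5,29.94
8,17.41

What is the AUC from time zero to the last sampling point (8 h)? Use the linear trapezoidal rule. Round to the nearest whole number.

Trapezoidal AUC_0→8:
  [0→0.5]: (0.00+26.25)/2 × 0.5 = 6.5625
  [0.5→1.5]: (26.25+43.75)/2 × 1 = 35.0
  [1.5→2]: (43.75+44.65)/2 × 0.5 = 22.1
  [2→2.5]: (44.65+43.41)/2 × 0.5 = 22.015
  [2.5→4.5]: (43.41+32.65)/2 × 2 = 76.06
  [4.5→5]: (32.65+29.94)/2 × 0.5 = 15.6475
  [5→8]: (29.94+17.41)/2 × 3 = 71.025
  Sum = 248.41 mg/L·h

AUC = 248 mg/L·h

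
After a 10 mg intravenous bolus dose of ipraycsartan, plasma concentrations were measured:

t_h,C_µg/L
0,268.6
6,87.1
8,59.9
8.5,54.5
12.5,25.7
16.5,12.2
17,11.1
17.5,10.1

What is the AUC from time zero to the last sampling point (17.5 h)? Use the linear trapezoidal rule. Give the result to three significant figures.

AUC = 1490 µg/L·h

Trapezoidal AUC_0→17.5:
  [0→6]: (268.6+87.1)/2 × 6 = 1067.1
  [6→8]: (87.1+59.9)/2 × 2 = 147.0
  [8→8.5]: (59.9+54.5)/2 × 0.5 = 28.6
  [8.5→12.5]: (54.5+25.7)/2 × 4 = 160.4
  [12.5→16.5]: (25.7+12.2)/2 × 4 = 75.8
  [16.5→17]: (12.2+11.1)/2 × 0.5 = 5.825
  [17→17.5]: (11.1+10.1)/2 × 0.5 = 5.3
  Sum = 1490.025 µg/L·h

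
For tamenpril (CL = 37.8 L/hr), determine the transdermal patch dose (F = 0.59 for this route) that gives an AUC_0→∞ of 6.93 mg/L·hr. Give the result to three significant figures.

Dose = CL × AUC_0→∞ / F
     = 37.8 × 6.93 / 0.59 = 443.99 mg

Dose = 444 mg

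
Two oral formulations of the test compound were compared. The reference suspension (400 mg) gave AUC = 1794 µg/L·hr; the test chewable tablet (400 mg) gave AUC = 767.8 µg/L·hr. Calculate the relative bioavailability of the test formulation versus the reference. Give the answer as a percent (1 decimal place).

F_rel = (AUC_test/D_test) / (AUC_ref/D_ref)
      = (767.8/400) / (1794/400)
      = 1.9195 / 4.485 = 0.4280 = 42.80%

F_rel = 42.8%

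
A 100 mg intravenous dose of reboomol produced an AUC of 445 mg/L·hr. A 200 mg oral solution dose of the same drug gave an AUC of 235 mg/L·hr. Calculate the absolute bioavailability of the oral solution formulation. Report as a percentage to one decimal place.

F = 26.4%

F = (AUC_ev / D_ev) / (AUC_iv / D_iv)
  = (235/200) / (445/100)
  = 1.175 / 4.45 = 0.2640
  = 26.40%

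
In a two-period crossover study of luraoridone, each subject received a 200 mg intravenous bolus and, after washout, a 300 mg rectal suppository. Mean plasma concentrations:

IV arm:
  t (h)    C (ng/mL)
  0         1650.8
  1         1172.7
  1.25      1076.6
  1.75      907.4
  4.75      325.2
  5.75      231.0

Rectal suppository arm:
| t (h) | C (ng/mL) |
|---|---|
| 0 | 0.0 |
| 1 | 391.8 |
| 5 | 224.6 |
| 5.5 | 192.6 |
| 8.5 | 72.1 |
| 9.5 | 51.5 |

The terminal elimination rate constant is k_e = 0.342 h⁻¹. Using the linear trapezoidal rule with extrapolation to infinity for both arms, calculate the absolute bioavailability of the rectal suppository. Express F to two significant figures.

Trapezoidal AUC_0→5.75 (IV):
  [0→1]: (1650.8+1172.7)/2 × 1 = 1411.75
  [1→1.25]: (1172.7+1076.6)/2 × 0.25 = 281.1625
  [1.25→1.75]: (1076.6+907.4)/2 × 0.5 = 496.0
  [1.75→4.75]: (907.4+325.2)/2 × 3 = 1848.9
  [4.75→5.75]: (325.2+231.0)/2 × 1 = 278.1
  Sum = 4315.9125 ng/mL·h
IV tail: 231.0/0.342 = 675.439; AUC_iv,0→∞ = 4315.9125 + 675.439 = 4991.3515 ng/mL·h
Trapezoidal AUC_0→9.5 (rectal suppository):
  [0→1]: (0.0+391.8)/2 × 1 = 195.9
  [1→5]: (391.8+224.6)/2 × 4 = 1232.8
  [5→5.5]: (224.6+192.6)/2 × 0.5 = 104.3
  [5.5→8.5]: (192.6+72.1)/2 × 3 = 397.05
  [8.5→9.5]: (72.1+51.5)/2 × 1 = 61.8
  Sum = 1991.85 ng/mL·h
rectal suppository tail: 51.5/0.342 = 150.585; AUC_ev,0→∞ = 1991.85 + 150.585 = 2142.435 ng/mL·h
F = (AUC_ev/D_ev)/(AUC_iv/D_iv) = (2142.435/300)/(4991.3515/200) = 7.14145/24.9568 = 0.2862

F = 0.29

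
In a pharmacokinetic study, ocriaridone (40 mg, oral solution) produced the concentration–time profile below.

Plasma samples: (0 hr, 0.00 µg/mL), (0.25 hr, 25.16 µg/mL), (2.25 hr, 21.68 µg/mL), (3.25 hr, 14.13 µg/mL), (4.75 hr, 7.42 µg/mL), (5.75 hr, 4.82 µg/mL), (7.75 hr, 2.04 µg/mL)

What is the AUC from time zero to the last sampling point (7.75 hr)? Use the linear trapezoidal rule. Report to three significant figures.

Trapezoidal AUC_0→7.75:
  [0→0.25]: (0.00+25.16)/2 × 0.25 = 3.145
  [0.25→2.25]: (25.16+21.68)/2 × 2 = 46.84
  [2.25→3.25]: (21.68+14.13)/2 × 1 = 17.905
  [3.25→4.75]: (14.13+7.42)/2 × 1.5 = 16.1625
  [4.75→5.75]: (7.42+4.82)/2 × 1 = 6.12
  [5.75→7.75]: (4.82+2.04)/2 × 2 = 6.86
  Sum = 97.0325 µg/mL·hr

AUC = 97.0 µg/mL·hr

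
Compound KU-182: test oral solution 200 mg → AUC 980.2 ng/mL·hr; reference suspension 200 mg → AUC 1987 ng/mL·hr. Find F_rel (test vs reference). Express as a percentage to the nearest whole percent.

F_rel = 49%

F_rel = (AUC_test/D_test) / (AUC_ref/D_ref)
      = (980.2/200) / (1987/200)
      = 4.901 / 9.935 = 0.4933 = 49.33%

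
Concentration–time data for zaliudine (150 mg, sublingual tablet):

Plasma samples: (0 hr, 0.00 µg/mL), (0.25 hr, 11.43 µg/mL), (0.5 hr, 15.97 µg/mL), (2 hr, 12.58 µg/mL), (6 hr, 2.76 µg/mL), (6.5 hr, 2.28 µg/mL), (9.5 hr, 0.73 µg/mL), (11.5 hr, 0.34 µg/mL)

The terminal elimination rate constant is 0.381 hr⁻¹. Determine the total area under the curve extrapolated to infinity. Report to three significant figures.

AUC = 64.7 µg/mL·hr

Trapezoidal AUC_0→11.5:
  [0→0.25]: (0.00+11.43)/2 × 0.25 = 1.42875
  [0.25→0.5]: (11.43+15.97)/2 × 0.25 = 3.425
  [0.5→2]: (15.97+12.58)/2 × 1.5 = 21.4125
  [2→6]: (12.58+2.76)/2 × 4 = 30.68
  [6→6.5]: (2.76+2.28)/2 × 0.5 = 1.26
  [6.5→9.5]: (2.28+0.73)/2 × 3 = 4.515
  [9.5→11.5]: (0.73+0.34)/2 × 2 = 1.07
  Sum = 63.79125 µg/mL·hr
Extrapolated tail: C_last / k_e = 0.34 / 0.381 = 0.892
AUC_0→∞ = 63.79125 + 0.892 = 64.68325 µg/mL·hr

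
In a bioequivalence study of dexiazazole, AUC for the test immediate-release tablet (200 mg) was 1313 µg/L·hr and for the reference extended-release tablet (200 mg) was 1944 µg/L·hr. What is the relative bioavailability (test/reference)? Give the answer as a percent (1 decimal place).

F_rel = 67.5%

F_rel = (AUC_test/D_test) / (AUC_ref/D_ref)
      = (1313/200) / (1944/200)
      = 6.565 / 9.72 = 0.6754 = 67.54%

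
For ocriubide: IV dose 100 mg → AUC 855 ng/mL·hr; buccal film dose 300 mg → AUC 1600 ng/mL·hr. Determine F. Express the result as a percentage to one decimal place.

F = 62.4%

F = (AUC_ev / D_ev) / (AUC_iv / D_iv)
  = (1600/300) / (855/100)
  = 5.33333 / 8.55 = 0.6238
  = 62.38%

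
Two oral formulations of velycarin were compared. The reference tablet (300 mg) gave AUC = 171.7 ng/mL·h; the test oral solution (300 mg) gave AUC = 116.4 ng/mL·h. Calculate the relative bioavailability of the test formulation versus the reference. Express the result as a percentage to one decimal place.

F_rel = (AUC_test/D_test) / (AUC_ref/D_ref)
      = (116.4/300) / (171.7/300)
      = 0.388 / 0.572333 = 0.6779 = 67.79%

F_rel = 67.8%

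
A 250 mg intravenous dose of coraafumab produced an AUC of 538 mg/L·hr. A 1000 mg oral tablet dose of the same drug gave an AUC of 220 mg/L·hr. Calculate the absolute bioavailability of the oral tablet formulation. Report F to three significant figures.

F = (AUC_ev / D_ev) / (AUC_iv / D_iv)
  = (220/1000) / (538/250)
  = 0.22 / 2.152 = 0.1022

F = 0.102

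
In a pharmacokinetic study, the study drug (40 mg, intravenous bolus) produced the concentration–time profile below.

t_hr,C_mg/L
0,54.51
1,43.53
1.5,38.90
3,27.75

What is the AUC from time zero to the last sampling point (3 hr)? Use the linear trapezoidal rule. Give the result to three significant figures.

AUC = 120 mg/L·hr

Trapezoidal AUC_0→3:
  [0→1]: (54.51+43.53)/2 × 1 = 49.02
  [1→1.5]: (43.53+38.90)/2 × 0.5 = 20.6075
  [1.5→3]: (38.90+27.75)/2 × 1.5 = 49.9875
  Sum = 119.615 mg/L·hr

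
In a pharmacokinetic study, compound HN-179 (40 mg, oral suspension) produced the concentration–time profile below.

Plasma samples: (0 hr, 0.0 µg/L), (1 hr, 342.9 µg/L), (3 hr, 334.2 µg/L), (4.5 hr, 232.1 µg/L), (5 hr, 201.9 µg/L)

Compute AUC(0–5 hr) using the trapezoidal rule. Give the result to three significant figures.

Trapezoidal AUC_0→5:
  [0→1]: (0.0+342.9)/2 × 1 = 171.45
  [1→3]: (342.9+334.2)/2 × 2 = 677.1
  [3→4.5]: (334.2+232.1)/2 × 1.5 = 424.725
  [4.5→5]: (232.1+201.9)/2 × 0.5 = 108.5
  Sum = 1381.775 µg/L·hr

AUC = 1380 µg/L·hr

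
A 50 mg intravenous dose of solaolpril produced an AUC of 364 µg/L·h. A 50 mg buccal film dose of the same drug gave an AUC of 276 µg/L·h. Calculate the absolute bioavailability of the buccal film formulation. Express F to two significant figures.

F = (AUC_ev / D_ev) / (AUC_iv / D_iv)
  = (276/50) / (364/50)
  = 5.52 / 7.28 = 0.7582

F = 0.76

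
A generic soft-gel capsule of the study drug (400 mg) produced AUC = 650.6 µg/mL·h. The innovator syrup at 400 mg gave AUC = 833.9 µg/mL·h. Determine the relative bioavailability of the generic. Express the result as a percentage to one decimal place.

F_rel = (AUC_test/D_test) / (AUC_ref/D_ref)
      = (650.6/400) / (833.9/400)
      = 1.6265 / 2.08475 = 0.7802 = 78.02%

F_rel = 78.0%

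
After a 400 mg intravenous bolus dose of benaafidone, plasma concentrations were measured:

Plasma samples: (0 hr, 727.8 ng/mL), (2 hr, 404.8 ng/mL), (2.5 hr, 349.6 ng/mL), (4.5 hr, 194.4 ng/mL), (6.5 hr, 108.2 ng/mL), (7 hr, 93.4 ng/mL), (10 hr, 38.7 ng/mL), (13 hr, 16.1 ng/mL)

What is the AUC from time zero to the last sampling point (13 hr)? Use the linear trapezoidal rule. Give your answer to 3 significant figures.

Trapezoidal AUC_0→13:
  [0→2]: (727.8+404.8)/2 × 2 = 1132.6
  [2→2.5]: (404.8+349.6)/2 × 0.5 = 188.6
  [2.5→4.5]: (349.6+194.4)/2 × 2 = 544.0
  [4.5→6.5]: (194.4+108.2)/2 × 2 = 302.6
  [6.5→7]: (108.2+93.4)/2 × 0.5 = 50.4
  [7→10]: (93.4+38.7)/2 × 3 = 198.15
  [10→13]: (38.7+16.1)/2 × 3 = 82.2
  Sum = 2498.55 ng/mL·hr

AUC = 2500 ng/mL·hr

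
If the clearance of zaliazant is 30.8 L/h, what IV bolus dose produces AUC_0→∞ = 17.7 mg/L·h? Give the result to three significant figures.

Dose = 545 mg

Dose_iv = CL × AUC_0→∞
     = 30.8 × 17.7 = 545.16 mg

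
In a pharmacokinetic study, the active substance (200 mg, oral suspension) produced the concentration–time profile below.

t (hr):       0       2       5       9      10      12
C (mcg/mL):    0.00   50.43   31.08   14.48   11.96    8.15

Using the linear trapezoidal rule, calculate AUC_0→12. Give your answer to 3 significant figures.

AUC = 297 mcg/mL·hr

Trapezoidal AUC_0→12:
  [0→2]: (0.00+50.43)/2 × 2 = 50.43
  [2→5]: (50.43+31.08)/2 × 3 = 122.265
  [5→9]: (31.08+14.48)/2 × 4 = 91.12
  [9→10]: (14.48+11.96)/2 × 1 = 13.22
  [10→12]: (11.96+8.15)/2 × 2 = 20.11
  Sum = 297.145 mcg/mL·hr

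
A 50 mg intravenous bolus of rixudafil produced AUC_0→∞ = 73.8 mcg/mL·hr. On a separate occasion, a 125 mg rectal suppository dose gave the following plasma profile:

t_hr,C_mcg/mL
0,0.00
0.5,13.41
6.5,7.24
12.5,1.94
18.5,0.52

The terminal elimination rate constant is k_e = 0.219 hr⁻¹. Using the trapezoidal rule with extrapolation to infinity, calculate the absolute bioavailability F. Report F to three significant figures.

F = 0.556

Trapezoidal AUC_0→18.5 (rectal suppository):
  [0→0.5]: (0.00+13.41)/2 × 0.5 = 3.3525
  [0.5→6.5]: (13.41+7.24)/2 × 6 = 61.95
  [6.5→12.5]: (7.24+1.94)/2 × 6 = 27.54
  [12.5→18.5]: (1.94+0.52)/2 × 6 = 7.38
  Sum = 100.2225 mcg/mL·hr
Tail: C_last/k_e = 0.52/0.219 = 2.374
AUC_0→∞ (rectal suppository) = 100.2225 + 2.374 = 102.5965 mcg/mL·hr
F = (AUC_ev/D_ev)/(AUC_iv/D_iv) = (102.5965/125)/(73.8/50) = 0.820772/1.476 = 0.5561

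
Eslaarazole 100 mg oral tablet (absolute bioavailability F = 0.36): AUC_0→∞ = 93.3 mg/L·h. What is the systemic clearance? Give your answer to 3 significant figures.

CL = 0.386 L/h

CL = F × Dose / AUC_0→∞
   = 0.36 × 100 / 93.3 = 0.385852 L/h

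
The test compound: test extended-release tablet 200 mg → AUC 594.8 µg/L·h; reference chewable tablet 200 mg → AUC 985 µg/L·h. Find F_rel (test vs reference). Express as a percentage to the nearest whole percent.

F_rel = (AUC_test/D_test) / (AUC_ref/D_ref)
      = (594.8/200) / (985/200)
      = 2.974 / 4.925 = 0.6039 = 60.39%

F_rel = 60%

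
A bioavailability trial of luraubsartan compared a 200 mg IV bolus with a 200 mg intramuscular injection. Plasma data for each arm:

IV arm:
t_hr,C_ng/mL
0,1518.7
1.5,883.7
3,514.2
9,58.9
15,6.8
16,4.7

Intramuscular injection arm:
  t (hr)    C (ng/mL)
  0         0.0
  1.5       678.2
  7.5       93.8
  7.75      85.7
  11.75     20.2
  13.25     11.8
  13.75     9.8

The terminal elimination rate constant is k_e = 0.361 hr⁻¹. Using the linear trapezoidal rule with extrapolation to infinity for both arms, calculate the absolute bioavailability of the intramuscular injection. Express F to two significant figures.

Trapezoidal AUC_0→16 (IV):
  [0→1.5]: (1518.7+883.7)/2 × 1.5 = 1801.8
  [1.5→3]: (883.7+514.2)/2 × 1.5 = 1048.425
  [3→9]: (514.2+58.9)/2 × 6 = 1719.3
  [9→15]: (58.9+6.8)/2 × 6 = 197.1
  [15→16]: (6.8+4.7)/2 × 1 = 5.75
  Sum = 4772.375 ng/mL·hr
IV tail: 4.7/0.361 = 13.019; AUC_iv,0→∞ = 4772.375 + 13.019 = 4785.394 ng/mL·hr
Trapezoidal AUC_0→13.75 (intramuscular injection):
  [0→1.5]: (0.0+678.2)/2 × 1.5 = 508.65
  [1.5→7.5]: (678.2+93.8)/2 × 6 = 2316.0
  [7.5→7.75]: (93.8+85.7)/2 × 0.25 = 22.4375
  [7.75→11.75]: (85.7+20.2)/2 × 4 = 211.8
  [11.75→13.25]: (20.2+11.8)/2 × 1.5 = 24.0
  [13.25→13.75]: (11.8+9.8)/2 × 0.5 = 5.4
  Sum = 3088.2875 ng/mL·hr
intramuscular injection tail: 9.8/0.361 = 27.147; AUC_ev,0→∞ = 3088.2875 + 27.147 = 3115.4345 ng/mL·hr
F = (AUC_ev/D_ev)/(AUC_iv/D_iv) = (3115.4345/200)/(4785.394/200) = 15.5772/23.92697 = 0.6510

F = 0.65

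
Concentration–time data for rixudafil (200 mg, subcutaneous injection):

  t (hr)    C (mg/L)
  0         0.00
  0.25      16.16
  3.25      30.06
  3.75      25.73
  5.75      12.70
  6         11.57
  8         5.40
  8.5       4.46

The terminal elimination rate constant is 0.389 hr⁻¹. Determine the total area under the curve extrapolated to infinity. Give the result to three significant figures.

Trapezoidal AUC_0→8.5:
  [0→0.25]: (0.00+16.16)/2 × 0.25 = 2.02
  [0.25→3.25]: (16.16+30.06)/2 × 3 = 69.33
  [3.25→3.75]: (30.06+25.73)/2 × 0.5 = 13.9475
  [3.75→5.75]: (25.73+12.70)/2 × 2 = 38.43
  [5.75→6]: (12.70+11.57)/2 × 0.25 = 3.03375
  [6→8]: (11.57+5.40)/2 × 2 = 16.97
  [8→8.5]: (5.40+4.46)/2 × 0.5 = 2.465
  Sum = 146.19625 mg/L·hr
Extrapolated tail: C_last / k_e = 4.46 / 0.389 = 11.465
AUC_0→∞ = 146.19625 + 11.465 = 157.66125 mg/L·hr

AUC = 158 mg/L·hr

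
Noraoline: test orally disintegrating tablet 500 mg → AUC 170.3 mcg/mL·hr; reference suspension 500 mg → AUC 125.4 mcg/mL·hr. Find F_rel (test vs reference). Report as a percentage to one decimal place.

F_rel = 135.8%

F_rel = (AUC_test/D_test) / (AUC_ref/D_ref)
      = (170.3/500) / (125.4/500)
      = 0.3406 / 0.2508 = 1.3581 = 135.81%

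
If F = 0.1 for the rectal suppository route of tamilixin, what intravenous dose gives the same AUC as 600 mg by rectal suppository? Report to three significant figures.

D_iv = 60.0 mg

Systemic exposure from an extravascular dose = F × D_ev, so the equivalent IV dose is F × D_ev.
D_iv = F × D_ev = 0.1 × 600 = 60 mg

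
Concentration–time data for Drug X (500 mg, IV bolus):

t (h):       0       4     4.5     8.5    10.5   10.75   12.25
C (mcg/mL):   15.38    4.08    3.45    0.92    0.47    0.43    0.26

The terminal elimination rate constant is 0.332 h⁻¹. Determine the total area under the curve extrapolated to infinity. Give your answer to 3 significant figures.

Trapezoidal AUC_0→12.25:
  [0→4]: (15.38+4.08)/2 × 4 = 38.92
  [4→4.5]: (4.08+3.45)/2 × 0.5 = 1.8825
  [4.5→8.5]: (3.45+0.92)/2 × 4 = 8.74
  [8.5→10.5]: (0.92+0.47)/2 × 2 = 1.39
  [10.5→10.75]: (0.47+0.43)/2 × 0.25 = 0.1125
  [10.75→12.25]: (0.43+0.26)/2 × 1.5 = 0.5175
  Sum = 51.5625 mcg/mL·h
Extrapolated tail: C_last / k_e = 0.26 / 0.332 = 0.783
AUC_0→∞ = 51.5625 + 0.783 = 52.3455 mcg/mL·h

AUC = 52.3 mcg/mL·h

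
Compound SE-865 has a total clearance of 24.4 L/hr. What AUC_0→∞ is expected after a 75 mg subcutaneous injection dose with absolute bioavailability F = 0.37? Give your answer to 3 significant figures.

AUC = 1.14 mg/L·hr

AUC_0→∞ = F × Dose / CL
        = 0.37 × 75 / 24.4 = 1.1373 mg/L·hr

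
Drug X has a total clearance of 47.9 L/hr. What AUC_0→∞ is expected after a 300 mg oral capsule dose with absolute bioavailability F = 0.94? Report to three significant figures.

AUC_0→∞ = F × Dose / CL
        = 0.94 × 300 / 47.9 = 5.88727 mg/L·hr

AUC = 5.89 mg/L·hr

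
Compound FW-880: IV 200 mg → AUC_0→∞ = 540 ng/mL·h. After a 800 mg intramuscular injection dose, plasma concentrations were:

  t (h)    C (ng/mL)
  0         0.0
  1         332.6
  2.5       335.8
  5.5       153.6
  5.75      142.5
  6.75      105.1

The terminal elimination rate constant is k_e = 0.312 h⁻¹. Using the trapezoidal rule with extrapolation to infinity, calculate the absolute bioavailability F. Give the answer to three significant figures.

F = 0.879

Trapezoidal AUC_0→6.75 (intramuscular injection):
  [0→1]: (0.0+332.6)/2 × 1 = 166.3
  [1→2.5]: (332.6+335.8)/2 × 1.5 = 501.3
  [2.5→5.5]: (335.8+153.6)/2 × 3 = 734.1
  [5.5→5.75]: (153.6+142.5)/2 × 0.25 = 37.0125
  [5.75→6.75]: (142.5+105.1)/2 × 1 = 123.8
  Sum = 1562.5125 ng/mL·h
Tail: C_last/k_e = 105.1/0.312 = 336.859
AUC_0→∞ (intramuscular injection) = 1562.5125 + 336.859 = 1899.3715 ng/mL·h
F = (AUC_ev/D_ev)/(AUC_iv/D_iv) = (1899.3715/800)/(540/200) = 2.37421/2.7 = 0.8793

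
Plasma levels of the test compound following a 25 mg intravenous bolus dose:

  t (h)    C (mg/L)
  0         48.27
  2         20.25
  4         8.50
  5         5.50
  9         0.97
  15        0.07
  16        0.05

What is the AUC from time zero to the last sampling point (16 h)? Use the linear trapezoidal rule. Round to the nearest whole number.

Trapezoidal AUC_0→16:
  [0→2]: (48.27+20.25)/2 × 2 = 68.52
  [2→4]: (20.25+8.50)/2 × 2 = 28.75
  [4→5]: (8.50+5.50)/2 × 1 = 7.0
  [5→9]: (5.50+0.97)/2 × 4 = 12.94
  [9→15]: (0.97+0.07)/2 × 6 = 3.12
  [15→16]: (0.07+0.05)/2 × 1 = 0.06
  Sum = 120.39 mg/L·h

AUC = 120 mg/L·h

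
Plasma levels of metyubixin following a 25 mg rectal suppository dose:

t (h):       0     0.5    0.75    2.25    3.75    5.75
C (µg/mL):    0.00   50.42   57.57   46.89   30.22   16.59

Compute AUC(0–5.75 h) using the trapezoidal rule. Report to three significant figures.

Trapezoidal AUC_0→5.75:
  [0→0.5]: (0.00+50.42)/2 × 0.5 = 12.605
  [0.5→0.75]: (50.42+57.57)/2 × 0.25 = 13.49875
  [0.75→2.25]: (57.57+46.89)/2 × 1.5 = 78.345
  [2.25→3.75]: (46.89+30.22)/2 × 1.5 = 57.8325
  [3.75→5.75]: (30.22+16.59)/2 × 2 = 46.81
  Sum = 209.09125 µg/mL·h

AUC = 209 µg/mL·h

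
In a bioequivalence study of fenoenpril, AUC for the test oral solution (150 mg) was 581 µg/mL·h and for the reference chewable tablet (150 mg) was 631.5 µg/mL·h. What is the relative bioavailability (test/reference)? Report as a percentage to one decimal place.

F_rel = (AUC_test/D_test) / (AUC_ref/D_ref)
      = (581/150) / (631.5/150)
      = 3.87333 / 4.21 = 0.9200 = 92.00%

F_rel = 92.0%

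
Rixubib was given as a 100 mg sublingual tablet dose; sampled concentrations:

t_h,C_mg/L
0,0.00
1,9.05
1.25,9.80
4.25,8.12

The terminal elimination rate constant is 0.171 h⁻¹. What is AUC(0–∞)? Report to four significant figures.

Trapezoidal AUC_0→4.25:
  [0→1]: (0.00+9.05)/2 × 1 = 4.525
  [1→1.25]: (9.05+9.80)/2 × 0.25 = 2.35625
  [1.25→4.25]: (9.80+8.12)/2 × 3 = 26.88
  Sum = 33.76125 mg/L·h
Extrapolated tail: C_last / k_e = 8.12 / 0.171 = 47.485
AUC_0→∞ = 33.76125 + 47.485 = 81.24625 mg/L·h

AUC = 81.25 mg/L·h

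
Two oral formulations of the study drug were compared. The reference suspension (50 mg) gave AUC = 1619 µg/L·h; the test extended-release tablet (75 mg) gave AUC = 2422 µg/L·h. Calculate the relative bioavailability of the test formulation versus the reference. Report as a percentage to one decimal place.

F_rel = 99.7%

F_rel = (AUC_test/D_test) / (AUC_ref/D_ref)
      = (2422/75) / (1619/50)
      = 32.2933 / 32.38 = 0.9973 = 99.73%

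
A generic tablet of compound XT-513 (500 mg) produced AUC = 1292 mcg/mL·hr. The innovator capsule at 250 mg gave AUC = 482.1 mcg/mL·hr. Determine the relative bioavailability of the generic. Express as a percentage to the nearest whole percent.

F_rel = 134%

F_rel = (AUC_test/D_test) / (AUC_ref/D_ref)
      = (1292/500) / (482.1/250)
      = 2.584 / 1.9284 = 1.3400 = 134.00%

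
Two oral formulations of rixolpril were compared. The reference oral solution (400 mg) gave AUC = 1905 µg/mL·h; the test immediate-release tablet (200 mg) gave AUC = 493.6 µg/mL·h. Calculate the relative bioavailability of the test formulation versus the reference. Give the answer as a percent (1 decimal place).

F_rel = 51.8%

F_rel = (AUC_test/D_test) / (AUC_ref/D_ref)
      = (493.6/200) / (1905/400)
      = 2.468 / 4.7625 = 0.5182 = 51.82%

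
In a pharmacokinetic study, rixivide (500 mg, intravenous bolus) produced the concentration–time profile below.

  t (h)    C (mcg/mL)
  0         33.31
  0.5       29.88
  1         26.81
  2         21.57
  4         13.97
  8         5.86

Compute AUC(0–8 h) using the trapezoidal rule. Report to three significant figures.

Trapezoidal AUC_0→8:
  [0→0.5]: (33.31+29.88)/2 × 0.5 = 15.7975
  [0.5→1]: (29.88+26.81)/2 × 0.5 = 14.1725
  [1→2]: (26.81+21.57)/2 × 1 = 24.19
  [2→4]: (21.57+13.97)/2 × 2 = 35.54
  [4→8]: (13.97+5.86)/2 × 4 = 39.66
  Sum = 129.36 mcg/mL·h

AUC = 129 mcg/mL·h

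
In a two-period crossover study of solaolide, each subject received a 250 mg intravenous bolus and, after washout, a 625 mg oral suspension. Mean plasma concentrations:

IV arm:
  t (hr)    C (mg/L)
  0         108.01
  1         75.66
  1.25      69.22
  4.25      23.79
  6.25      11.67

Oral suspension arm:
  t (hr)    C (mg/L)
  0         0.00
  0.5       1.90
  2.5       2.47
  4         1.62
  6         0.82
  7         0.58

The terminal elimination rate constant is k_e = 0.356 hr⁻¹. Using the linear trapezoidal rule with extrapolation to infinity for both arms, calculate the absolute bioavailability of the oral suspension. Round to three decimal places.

F = 0.016

Trapezoidal AUC_0→6.25 (IV):
  [0→1]: (108.01+75.66)/2 × 1 = 91.835
  [1→1.25]: (75.66+69.22)/2 × 0.25 = 18.11
  [1.25→4.25]: (69.22+23.79)/2 × 3 = 139.515
  [4.25→6.25]: (23.79+11.67)/2 × 2 = 35.46
  Sum = 284.92 mg/L·hr
IV tail: 11.67/0.356 = 32.781; AUC_iv,0→∞ = 284.92 + 32.781 = 317.701 mg/L·hr
Trapezoidal AUC_0→7 (oral suspension):
  [0→0.5]: (0.00+1.90)/2 × 0.5 = 0.475
  [0.5→2.5]: (1.90+2.47)/2 × 2 = 4.37
  [2.5→4]: (2.47+1.62)/2 × 1.5 = 3.0675
  [4→6]: (1.62+0.82)/2 × 2 = 2.44
  [6→7]: (0.82+0.58)/2 × 1 = 0.7
  Sum = 11.0525 mg/L·hr
oral suspension tail: 0.58/0.356 = 1.629; AUC_ev,0→∞ = 11.0525 + 1.629 = 12.6815 mg/L·hr
F = (AUC_ev/D_ev)/(AUC_iv/D_iv) = (12.6815/625)/(317.701/250) = 0.0202904/1.270804 = 0.0160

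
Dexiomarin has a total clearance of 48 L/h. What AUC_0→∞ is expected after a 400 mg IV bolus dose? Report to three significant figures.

AUC_0→∞ = Dose_iv / CL
        = 400 / 48 = 8.33333 mg/L·h

AUC = 8.33 mg/L·h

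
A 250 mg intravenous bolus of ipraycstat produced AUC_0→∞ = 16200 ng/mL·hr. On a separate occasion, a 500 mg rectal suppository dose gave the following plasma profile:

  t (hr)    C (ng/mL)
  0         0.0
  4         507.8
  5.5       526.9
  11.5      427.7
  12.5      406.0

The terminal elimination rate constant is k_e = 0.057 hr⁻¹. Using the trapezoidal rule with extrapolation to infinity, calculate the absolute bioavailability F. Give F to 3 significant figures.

Trapezoidal AUC_0→12.5 (rectal suppository):
  [0→4]: (0.0+507.8)/2 × 4 = 1015.6
  [4→5.5]: (507.8+526.9)/2 × 1.5 = 776.025
  [5.5→11.5]: (526.9+427.7)/2 × 6 = 2863.8
  [11.5→12.5]: (427.7+406.0)/2 × 1 = 416.85
  Sum = 5072.275 ng/mL·hr
Tail: C_last/k_e = 406.0/0.057 = 7122.807
AUC_0→∞ (rectal suppository) = 5072.275 + 7122.807 = 12195.082 ng/mL·hr
F = (AUC_ev/D_ev)/(AUC_iv/D_iv) = (12195.082/500)/(16200/250) = 24.390164/64.8 = 0.3764

F = 0.376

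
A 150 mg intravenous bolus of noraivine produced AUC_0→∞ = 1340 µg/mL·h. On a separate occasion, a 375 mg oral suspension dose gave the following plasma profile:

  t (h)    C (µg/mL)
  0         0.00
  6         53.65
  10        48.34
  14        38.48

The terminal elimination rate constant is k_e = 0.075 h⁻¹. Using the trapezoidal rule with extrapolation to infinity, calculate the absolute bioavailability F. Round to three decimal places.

Trapezoidal AUC_0→14 (oral suspension):
  [0→6]: (0.00+53.65)/2 × 6 = 160.95
  [6→10]: (53.65+48.34)/2 × 4 = 203.98
  [10→14]: (48.34+38.48)/2 × 4 = 173.64
  Sum = 538.57 µg/mL·h
Tail: C_last/k_e = 38.48/0.075 = 513.067
AUC_0→∞ (oral suspension) = 538.57 + 513.067 = 1051.637 µg/mL·h
F = (AUC_ev/D_ev)/(AUC_iv/D_iv) = (1051.637/375)/(1340/150) = 2.80437/8.93333 = 0.3139

F = 0.314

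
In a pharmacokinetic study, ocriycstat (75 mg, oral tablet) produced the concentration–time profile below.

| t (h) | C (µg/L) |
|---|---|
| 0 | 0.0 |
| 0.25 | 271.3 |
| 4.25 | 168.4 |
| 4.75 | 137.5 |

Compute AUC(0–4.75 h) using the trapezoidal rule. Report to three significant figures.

Trapezoidal AUC_0→4.75:
  [0→0.25]: (0.0+271.3)/2 × 0.25 = 33.9125
  [0.25→4.25]: (271.3+168.4)/2 × 4 = 879.4
  [4.25→4.75]: (168.4+137.5)/2 × 0.5 = 76.475
  Sum = 989.7875 µg/L·h

AUC = 990 µg/L·h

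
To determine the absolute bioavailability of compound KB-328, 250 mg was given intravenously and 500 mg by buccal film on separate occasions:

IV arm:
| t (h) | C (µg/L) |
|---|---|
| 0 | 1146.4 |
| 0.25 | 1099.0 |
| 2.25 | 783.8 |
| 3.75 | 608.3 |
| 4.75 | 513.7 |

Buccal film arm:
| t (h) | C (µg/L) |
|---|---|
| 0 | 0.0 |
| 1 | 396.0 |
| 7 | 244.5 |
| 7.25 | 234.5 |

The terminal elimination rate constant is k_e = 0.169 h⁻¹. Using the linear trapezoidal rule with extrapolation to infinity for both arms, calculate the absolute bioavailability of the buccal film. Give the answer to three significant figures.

Trapezoidal AUC_0→4.75 (IV):
  [0→0.25]: (1146.4+1099.0)/2 × 0.25 = 280.675
  [0.25→2.25]: (1099.0+783.8)/2 × 2 = 1882.8
  [2.25→3.75]: (783.8+608.3)/2 × 1.5 = 1044.075
  [3.75→4.75]: (608.3+513.7)/2 × 1 = 561.0
  Sum = 3768.55 µg/L·h
IV tail: 513.7/0.169 = 3039.645; AUC_iv,0→∞ = 3768.55 + 3039.645 = 6808.195 µg/L·h
Trapezoidal AUC_0→7.25 (buccal film):
  [0→1]: (0.0+396.0)/2 × 1 = 198.0
  [1→7]: (396.0+244.5)/2 × 6 = 1921.5
  [7→7.25]: (244.5+234.5)/2 × 0.25 = 59.875
  Sum = 2179.375 µg/L·h
buccal film tail: 234.5/0.169 = 1387.574; AUC_ev,0→∞ = 2179.375 + 1387.574 = 3566.949 µg/L·h
F = (AUC_ev/D_ev)/(AUC_iv/D_iv) = (3566.949/500)/(6808.195/250) = 7.133898/27.23278 = 0.2620

F = 0.262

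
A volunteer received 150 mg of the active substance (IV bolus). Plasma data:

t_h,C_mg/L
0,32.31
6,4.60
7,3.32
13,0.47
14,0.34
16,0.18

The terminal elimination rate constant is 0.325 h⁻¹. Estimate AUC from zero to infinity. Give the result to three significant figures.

Trapezoidal AUC_0→16:
  [0→6]: (32.31+4.60)/2 × 6 = 110.73
  [6→7]: (4.60+3.32)/2 × 1 = 3.96
  [7→13]: (3.32+0.47)/2 × 6 = 11.37
  [13→14]: (0.47+0.34)/2 × 1 = 0.405
  [14→16]: (0.34+0.18)/2 × 2 = 0.52
  Sum = 126.985 mg/L·h
Extrapolated tail: C_last / k_e = 0.18 / 0.325 = 0.554
AUC_0→∞ = 126.985 + 0.554 = 127.539 mg/L·h

AUC = 128 mg/L·h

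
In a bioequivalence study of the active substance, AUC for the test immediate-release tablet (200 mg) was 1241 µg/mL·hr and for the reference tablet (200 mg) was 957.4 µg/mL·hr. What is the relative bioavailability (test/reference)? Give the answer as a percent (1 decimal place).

F_rel = (AUC_test/D_test) / (AUC_ref/D_ref)
      = (1241/200) / (957.4/200)
      = 6.205 / 4.787 = 1.2962 = 129.62%

F_rel = 129.6%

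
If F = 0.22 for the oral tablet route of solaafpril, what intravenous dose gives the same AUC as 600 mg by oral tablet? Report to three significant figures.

Systemic exposure from an extravascular dose = F × D_ev, so the equivalent IV dose is F × D_ev.
D_iv = F × D_ev = 0.22 × 600 = 132 mg

D_iv = 132 mg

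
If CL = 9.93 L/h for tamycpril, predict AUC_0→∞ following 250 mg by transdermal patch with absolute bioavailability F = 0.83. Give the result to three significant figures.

AUC_0→∞ = F × Dose / CL
        = 0.83 × 250 / 9.93 = 20.8963 mg/L·h

AUC = 20.9 mg/L·h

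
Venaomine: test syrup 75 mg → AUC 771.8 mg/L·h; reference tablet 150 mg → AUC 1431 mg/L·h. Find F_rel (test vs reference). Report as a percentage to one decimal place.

F_rel = 107.9%

F_rel = (AUC_test/D_test) / (AUC_ref/D_ref)
      = (771.8/75) / (1431/150)
      = 10.2907 / 9.54 = 1.0787 = 107.87%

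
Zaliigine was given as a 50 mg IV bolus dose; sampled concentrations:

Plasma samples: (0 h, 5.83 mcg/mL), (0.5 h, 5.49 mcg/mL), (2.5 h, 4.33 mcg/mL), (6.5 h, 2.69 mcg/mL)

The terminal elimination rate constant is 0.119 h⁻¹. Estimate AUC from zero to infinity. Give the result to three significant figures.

AUC = 49.3 mcg/mL·h

Trapezoidal AUC_0→6.5:
  [0→0.5]: (5.83+5.49)/2 × 0.5 = 2.83
  [0.5→2.5]: (5.49+4.33)/2 × 2 = 9.82
  [2.5→6.5]: (4.33+2.69)/2 × 4 = 14.04
  Sum = 26.69 mcg/mL·h
Extrapolated tail: C_last / k_e = 2.69 / 0.119 = 22.605
AUC_0→∞ = 26.69 + 22.605 = 49.295 mcg/mL·h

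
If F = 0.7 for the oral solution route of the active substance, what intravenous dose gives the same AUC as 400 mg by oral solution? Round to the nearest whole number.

D_iv = 280 mg

Systemic exposure from an extravascular dose = F × D_ev, so the equivalent IV dose is F × D_ev.
D_iv = F × D_ev = 0.7 × 400 = 280 mg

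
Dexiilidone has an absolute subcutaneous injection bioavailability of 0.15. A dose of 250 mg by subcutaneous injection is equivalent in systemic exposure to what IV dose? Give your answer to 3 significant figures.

D_iv = 37.5 mg

Systemic exposure from an extravascular dose = F × D_ev, so the equivalent IV dose is F × D_ev.
D_iv = F × D_ev = 0.15 × 250 = 37.5 mg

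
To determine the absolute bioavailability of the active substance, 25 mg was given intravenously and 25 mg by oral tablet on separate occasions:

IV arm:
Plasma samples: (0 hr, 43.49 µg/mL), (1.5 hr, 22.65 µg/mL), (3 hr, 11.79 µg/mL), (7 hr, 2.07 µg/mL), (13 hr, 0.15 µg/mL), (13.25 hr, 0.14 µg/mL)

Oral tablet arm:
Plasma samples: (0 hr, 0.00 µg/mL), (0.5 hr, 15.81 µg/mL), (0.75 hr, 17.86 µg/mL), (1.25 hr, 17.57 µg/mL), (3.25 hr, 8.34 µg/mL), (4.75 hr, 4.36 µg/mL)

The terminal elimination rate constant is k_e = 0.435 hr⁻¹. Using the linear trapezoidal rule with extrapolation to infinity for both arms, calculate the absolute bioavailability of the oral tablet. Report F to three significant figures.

Trapezoidal AUC_0→13.25 (IV):
  [0→1.5]: (43.49+22.65)/2 × 1.5 = 49.605
  [1.5→3]: (22.65+11.79)/2 × 1.5 = 25.83
  [3→7]: (11.79+2.07)/2 × 4 = 27.72
  [7→13]: (2.07+0.15)/2 × 6 = 6.66
  [13→13.25]: (0.15+0.14)/2 × 0.25 = 0.03625
  Sum = 109.85125 µg/mL·hr
IV tail: 0.14/0.435 = 0.322; AUC_iv,0→∞ = 109.85125 + 0.322 = 110.17325 µg/mL·hr
Trapezoidal AUC_0→4.75 (oral tablet):
  [0→0.5]: (0.00+15.81)/2 × 0.5 = 3.9525
  [0.5→0.75]: (15.81+17.86)/2 × 0.25 = 4.20875
  [0.75→1.25]: (17.86+17.57)/2 × 0.5 = 8.8575
  [1.25→3.25]: (17.57+8.34)/2 × 2 = 25.91
  [3.25→4.75]: (8.34+4.36)/2 × 1.5 = 9.525
  Sum = 52.45375 µg/mL·hr
oral tablet tail: 4.36/0.435 = 10.023; AUC_ev,0→∞ = 52.45375 + 10.023 = 62.47675 µg/mL·hr
F = (AUC_ev/D_ev)/(AUC_iv/D_iv) = (62.47675/25)/(110.17325/25) = 2.49907/4.40693 = 0.5671

F = 0.567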